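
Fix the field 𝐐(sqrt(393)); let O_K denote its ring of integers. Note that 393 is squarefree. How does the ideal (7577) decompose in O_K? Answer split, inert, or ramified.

Since 393 ≡ 1 mod 4, the ring of integers is ℤ[(1+√393)/2] with discriminant 393.
7577 ∤ 393, so 7577 is unramified.
(393/7577) = 393^3788 mod 7577 = 1, giving Legendre symbol 1.
(393/7577) = 1, so 7577 splits.

p splits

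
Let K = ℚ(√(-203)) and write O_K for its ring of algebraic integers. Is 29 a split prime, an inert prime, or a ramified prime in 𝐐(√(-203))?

29 is ramified

Since -203 ≡ 1 mod 4, the ring of integers is ℤ[(1+√-203)/2] with discriminant -203.
disc(K) = -203 = 29·(-7), so p = 29 is ramified.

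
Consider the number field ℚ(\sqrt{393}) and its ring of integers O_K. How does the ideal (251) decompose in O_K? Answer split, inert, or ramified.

p splits

393 mod 4 = 1, hence disc K = 393 and O_K = ℤ[(1+√393)/2].
Since gcd(251, 393) = 1 the prime 251 does not ramify.
Euler's criterion: 393^125 mod 251 = 1. Thus (393|251) = 1.
(393/251) = 1, so 251 splits.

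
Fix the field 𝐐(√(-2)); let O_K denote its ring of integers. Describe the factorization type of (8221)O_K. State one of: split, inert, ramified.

Since -2 ≢ 1 mod 4, the ring of integers is ℤ[√-2] with discriminant 4·(-2) = -8.
8221 ∤ -8, so 8221 is unramified.
Legendre symbol by Euler's criterion: (-2/8221) ≡ (-2)^4110 ≡ 8220 (mod 8221), i.e. (-2/8221) = -1.
d is a non-residue mod p, hence 8221 remains inert in O_K.

8221 remains inert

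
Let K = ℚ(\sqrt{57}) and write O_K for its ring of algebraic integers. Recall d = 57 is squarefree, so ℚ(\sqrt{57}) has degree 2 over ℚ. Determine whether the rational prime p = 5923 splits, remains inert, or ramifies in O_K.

inert — (5923) stays prime in O_K

57 mod 4 = 1, hence disc K = 57 and O_K = ℤ[(1+√57)/2].
5923 ∤ 57, so 5923 is unramified.
(57/5923) = 57^2961 mod 5923 = 5922, giving Legendre symbol -1.
(57/5923) = -1, so 5923 is inert.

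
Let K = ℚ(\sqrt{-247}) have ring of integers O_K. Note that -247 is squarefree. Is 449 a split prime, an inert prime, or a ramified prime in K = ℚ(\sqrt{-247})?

split

Since -247 ≡ 1 mod 4, the ring of integers is ℤ[(1+√-247)/2] with discriminant -247.
449 ∤ -247, so 449 is unramified.
Euler's criterion: (-247)^224 mod 449 = 1. Thus (-247|449) = 1.
d is a quadratic residue mod p, hence 449 splits in O_K.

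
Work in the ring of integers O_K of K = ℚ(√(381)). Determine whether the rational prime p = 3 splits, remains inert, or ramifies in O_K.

ramifies in O_K

381 mod 4 = 1, hence disc K = 381 and O_K = ℤ[(1+√381)/2].
Ramification test: 3 | 381. The prime 3 ramifies in K.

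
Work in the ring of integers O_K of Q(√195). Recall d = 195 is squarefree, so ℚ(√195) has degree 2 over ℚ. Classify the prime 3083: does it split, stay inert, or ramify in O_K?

195 mod 4 = 3, hence disc K = 4·195 = 780 and O_K = ℤ[√195].
Since gcd(3083, 780) = 1 the prime 3083 does not ramify.
(195/3083) = 195^1541 mod 3083 = 1, giving Legendre symbol 1.
(195/3083) = 1, so 3083 splits.

split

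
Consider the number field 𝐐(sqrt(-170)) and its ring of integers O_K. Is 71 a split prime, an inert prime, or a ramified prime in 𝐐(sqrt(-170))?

Since -170 ≢ 1 mod 4, the ring of integers is ℤ[√-170] with discriminant 4·(-170) = -680.
Since gcd(71, -680) = 1 the prime 71 does not ramify.
Legendre symbol by Euler's criterion: (-170/71) ≡ (-170)^35 ≡ 1 (mod 71), i.e. (-170/71) = 1.
d is a quadratic residue mod p, hence 71 splits in O_K.

71 splits in O_K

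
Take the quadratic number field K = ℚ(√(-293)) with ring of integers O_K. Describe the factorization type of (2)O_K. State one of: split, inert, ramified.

-293 mod 4 = 3, hence disc K = 4·(-293) = -1172 and O_K = ℤ[√-293].
Ramification test: 2 | -1172. The prime 2 ramifies in K.

2 is ramified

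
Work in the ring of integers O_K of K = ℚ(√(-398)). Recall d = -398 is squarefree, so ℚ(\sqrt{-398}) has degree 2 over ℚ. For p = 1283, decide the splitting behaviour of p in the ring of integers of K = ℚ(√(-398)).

inert

Since -398 ≢ 1 mod 4, the ring of integers is ℤ[√-398] with discriminant 4·(-398) = -1592.
1283 ∤ -1592, so 1283 is unramified.
(-398/1283) = 885^641 mod 1283 = 1282, giving Legendre symbol -1.
d is a non-residue mod p, hence 1283 remains inert in O_K.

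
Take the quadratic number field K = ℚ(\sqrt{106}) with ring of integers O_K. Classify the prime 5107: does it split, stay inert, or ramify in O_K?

split

106 mod 4 = 2, hence disc K = 4·106 = 424 and O_K = ℤ[√106].
5107 ∤ 424, so 5107 is unramified.
Legendre symbol by Euler's criterion: (106/5107) ≡ 106^2553 ≡ 1 (mod 5107), i.e. (106/5107) = 1.
d is a quadratic residue mod p, hence 5107 splits in O_K.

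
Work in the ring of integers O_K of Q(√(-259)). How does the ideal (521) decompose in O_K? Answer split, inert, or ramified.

d = -259 ≡ 1 (mod 4), so O_K = ℤ[(1+√-259)/2] and disc(K) = d = -259.
Since gcd(521, -259) = 1 the prime 521 does not ramify.
Euler's criterion: (-259)^260 mod 521 = 520. Thus (-259|521) = -1.
(-259/521) = -1, so 521 is inert.

inert — (521) stays prime in O_K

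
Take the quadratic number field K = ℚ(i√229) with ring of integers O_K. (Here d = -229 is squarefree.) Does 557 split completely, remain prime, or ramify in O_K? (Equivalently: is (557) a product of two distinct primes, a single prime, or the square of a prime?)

split — (557) = 𝔭₁𝔭₂ with 𝔭₁ ≠ 𝔭₂

-229 mod 4 = 3, hence disc K = 4·(-229) = -916 and O_K = ℤ[√-229].
557 ∤ -916, so 557 is unramified.
Legendre symbol by Euler's criterion: (-229/557) ≡ (-229)^278 ≡ 1 (mod 557), i.e. (-229/557) = 1.
(-229/557) = 1, so 557 splits.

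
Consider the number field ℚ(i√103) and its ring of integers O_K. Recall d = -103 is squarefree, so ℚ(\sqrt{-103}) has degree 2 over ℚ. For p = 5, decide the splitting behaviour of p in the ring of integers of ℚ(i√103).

5 remains inert

d = -103 ≡ 1 (mod 4), so O_K = ℤ[(1+√-103)/2] and disc(K) = d = -103.
5 ∤ -103, so 5 is unramified.
Euler's criterion: (-103)^2 mod 5 = 4. Thus (-103|5) = -1.
(-103/5) = -1, so 5 is inert.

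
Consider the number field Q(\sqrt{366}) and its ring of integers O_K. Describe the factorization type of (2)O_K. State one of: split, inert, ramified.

2 is ramified

Since 366 ≢ 1 mod 4, the ring of integers is ℤ[√366] with discriminant 4·366 = 1464.
2 divides disc(K) = 1464, so 2 ramifies.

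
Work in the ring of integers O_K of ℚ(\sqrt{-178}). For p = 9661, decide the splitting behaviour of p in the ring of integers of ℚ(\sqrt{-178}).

inert

-178 mod 4 = 2, hence disc K = 4·(-178) = -712 and O_K = ℤ[√-178].
Since gcd(9661, -712) = 1 the prime 9661 does not ramify.
Compute (-178/9661) via Euler: 9483^((9661-1)/2) mod 9661 = 9660, so (-178/9661) = -1.
d is a non-residue mod p, hence 9661 remains inert in O_K.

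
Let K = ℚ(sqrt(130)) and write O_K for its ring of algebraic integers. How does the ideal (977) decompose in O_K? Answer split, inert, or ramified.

p splits

d = 130 ≡ 2 (mod 4), so O_K = ℤ[√130] and disc(K) = 4d = 520.
disc(K) = 520 is not divisible by 977; 977 is unramified.
Euler's criterion: 130^488 mod 977 = 1. Thus (130|977) = 1.
Legendre symbol 1 ⇒ 977 is split.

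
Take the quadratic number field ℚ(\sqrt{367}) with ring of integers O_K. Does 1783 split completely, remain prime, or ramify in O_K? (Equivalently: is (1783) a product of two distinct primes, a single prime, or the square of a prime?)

split — (1783) = 𝔭₁𝔭₂ with 𝔭₁ ≠ 𝔭₂

367 mod 4 = 3, hence disc K = 4·367 = 1468 and O_K = ℤ[√367].
disc(K) = 1468 is not divisible by 1783; 1783 is unramified.
Euler's criterion: 367^891 mod 1783 = 1. Thus (367|1783) = 1.
d is a quadratic residue mod p, hence 1783 splits in O_K.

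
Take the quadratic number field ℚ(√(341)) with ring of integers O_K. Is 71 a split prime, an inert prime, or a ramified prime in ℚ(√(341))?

d = 341 ≡ 1 (mod 4), so O_K = ℤ[(1+√341)/2] and disc(K) = d = 341.
Since gcd(71, 341) = 1 the prime 71 does not ramify.
Euler's criterion: 341^35 mod 71 = 1. Thus (341|71) = 1.
Legendre symbol 1 ⇒ 71 is split.

splits completely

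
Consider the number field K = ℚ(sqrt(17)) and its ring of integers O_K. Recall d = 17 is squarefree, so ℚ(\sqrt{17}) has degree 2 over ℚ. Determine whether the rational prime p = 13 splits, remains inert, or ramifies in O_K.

split

Since 17 ≡ 1 mod 4, the ring of integers is ℤ[(1+√17)/2] with discriminant 17.
13 ∤ 17, so 13 is unramified.
Compute (17/13) via Euler: 4^((13-1)/2) mod 13 = 1, so (17/13) = 1.
Legendre symbol 1 ⇒ 13 is split.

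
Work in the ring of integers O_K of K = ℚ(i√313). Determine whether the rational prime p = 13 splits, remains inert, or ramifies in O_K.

d = -313 ≡ 3 (mod 4), so O_K = ℤ[√-313] and disc(K) = 4d = -1252.
Since gcd(13, -1252) = 1 the prime 13 does not ramify.
(-313/13) = 12^6 mod 13 = 1, giving Legendre symbol 1.
Legendre symbol 1 ⇒ 13 is split.

split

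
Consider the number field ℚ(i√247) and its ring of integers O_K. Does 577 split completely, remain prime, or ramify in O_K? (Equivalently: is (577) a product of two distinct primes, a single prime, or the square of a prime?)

-247 mod 4 = 1, hence disc K = -247 and O_K = ℤ[(1+√-247)/2].
Since gcd(577, -247) = 1 the prime 577 does not ramify.
Compute (-247/577) via Euler: 330^((577-1)/2) mod 577 = 576, so (-247/577) = -1.
(-247/577) = -1, so 577 is inert.

inert — (577) stays prime in O_K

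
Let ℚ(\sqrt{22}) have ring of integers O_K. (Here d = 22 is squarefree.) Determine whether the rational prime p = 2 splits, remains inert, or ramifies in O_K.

Since 22 ≢ 1 mod 4, the ring of integers is ℤ[√22] with discriminant 4·22 = 88.
2 divides disc(K) = 88, so 2 ramifies.

ramified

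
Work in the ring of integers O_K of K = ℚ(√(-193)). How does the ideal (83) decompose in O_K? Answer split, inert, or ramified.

p is inert

d = -193 ≡ 3 (mod 4), so O_K = ℤ[√-193] and disc(K) = 4d = -772.
83 ∤ -772, so 83 is unramified.
Compute (-193/83) via Euler: 56^((83-1)/2) mod 83 = 82, so (-193/83) = -1.
Legendre symbol -1 ⇒ 83 is inert.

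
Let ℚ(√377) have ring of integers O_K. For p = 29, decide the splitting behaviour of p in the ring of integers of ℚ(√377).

377 mod 4 = 1, hence disc K = 377 and O_K = ℤ[(1+√377)/2].
disc(K) = 377 = 29·13, so p = 29 is ramified.

ramified — (29) = 𝔭²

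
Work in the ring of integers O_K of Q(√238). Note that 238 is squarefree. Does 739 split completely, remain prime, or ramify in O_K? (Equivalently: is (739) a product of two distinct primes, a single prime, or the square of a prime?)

238 mod 4 = 2, hence disc K = 4·238 = 952 and O_K = ℤ[√238].
739 ∤ 952, so 739 is unramified.
Compute (238/739) via Euler: 238^((739-1)/2) mod 739 = 1, so (238/739) = 1.
d is a quadratic residue mod p, hence 739 splits in O_K.

split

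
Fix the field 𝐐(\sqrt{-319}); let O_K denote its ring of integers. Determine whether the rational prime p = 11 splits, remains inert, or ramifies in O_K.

Since -319 ≡ 1 mod 4, the ring of integers is ℤ[(1+√-319)/2] with discriminant -319.
disc(K) = -319 = 11·(-29), so p = 11 is ramified.

p ramifies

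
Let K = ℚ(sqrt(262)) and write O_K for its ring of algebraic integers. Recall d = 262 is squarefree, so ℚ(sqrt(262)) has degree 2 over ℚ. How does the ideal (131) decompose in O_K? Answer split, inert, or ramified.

ramified

d = 262 ≡ 2 (mod 4), so O_K = ℤ[√262] and disc(K) = 4d = 1048.
disc(K) = 1048 = 131·8, so p = 131 is ramified.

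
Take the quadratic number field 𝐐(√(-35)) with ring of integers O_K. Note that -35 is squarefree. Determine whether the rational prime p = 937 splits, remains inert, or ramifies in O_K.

splits completely

d = -35 ≡ 1 (mod 4), so O_K = ℤ[(1+√-35)/2] and disc(K) = d = -35.
disc(K) = -35 is not divisible by 937; 937 is unramified.
Legendre symbol by Euler's criterion: (-35/937) ≡ (-35)^468 ≡ 1 (mod 937), i.e. (-35/937) = 1.
(-35/937) = 1, so 937 splits.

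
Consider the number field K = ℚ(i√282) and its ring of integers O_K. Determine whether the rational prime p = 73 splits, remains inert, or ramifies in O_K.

p is inert

d = -282 ≡ 2 (mod 4), so O_K = ℤ[√-282] and disc(K) = 4d = -1128.
73 ∤ -1128, so 73 is unramified.
(-282/73) = 10^36 mod 73 = 72, giving Legendre symbol -1.
Legendre symbol -1 ⇒ 73 is inert.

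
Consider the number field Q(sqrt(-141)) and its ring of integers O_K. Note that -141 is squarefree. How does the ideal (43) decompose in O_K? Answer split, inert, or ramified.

p splits

d = -141 ≡ 3 (mod 4), so O_K = ℤ[√-141] and disc(K) = 4d = -564.
43 ∤ -564, so 43 is unramified.
Legendre symbol by Euler's criterion: (-141/43) ≡ (-141)^21 ≡ 1 (mod 43), i.e. (-141/43) = 1.
(-141/43) = 1, so 43 splits.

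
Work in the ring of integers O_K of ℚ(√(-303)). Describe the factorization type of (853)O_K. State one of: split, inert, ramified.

splits completely

d = -303 ≡ 1 (mod 4), so O_K = ℤ[(1+√-303)/2] and disc(K) = d = -303.
Since gcd(853, -303) = 1 the prime 853 does not ramify.
Euler's criterion: (-303)^426 mod 853 = 1. Thus (-303|853) = 1.
Legendre symbol 1 ⇒ 853 is split.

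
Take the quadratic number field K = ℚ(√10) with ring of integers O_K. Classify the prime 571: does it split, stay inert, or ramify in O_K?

inert

10 mod 4 = 2, hence disc K = 4·10 = 40 and O_K = ℤ[√10].
571 ∤ 40, so 571 is unramified.
Euler's criterion: 10^285 mod 571 = 570. Thus (10|571) = -1.
Legendre symbol -1 ⇒ 571 is inert.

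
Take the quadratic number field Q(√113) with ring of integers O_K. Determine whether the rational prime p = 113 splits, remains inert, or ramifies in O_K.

ramified

d = 113 ≡ 1 (mod 4), so O_K = ℤ[(1+√113)/2] and disc(K) = d = 113.
113 divides disc(K) = 113, so 113 ramifies.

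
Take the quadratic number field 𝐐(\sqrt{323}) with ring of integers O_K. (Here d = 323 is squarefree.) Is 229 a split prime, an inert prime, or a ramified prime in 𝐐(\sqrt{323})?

p splits

323 mod 4 = 3, hence disc K = 4·323 = 1292 and O_K = ℤ[√323].
Since gcd(229, 1292) = 1 the prime 229 does not ramify.
Legendre symbol by Euler's criterion: (323/229) ≡ 323^114 ≡ 1 (mod 229), i.e. (323/229) = 1.
Legendre symbol 1 ⇒ 229 is split.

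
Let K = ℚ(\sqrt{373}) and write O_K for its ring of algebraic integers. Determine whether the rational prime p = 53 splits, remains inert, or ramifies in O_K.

Since 373 ≡ 1 mod 4, the ring of integers is ℤ[(1+√373)/2] with discriminant 373.
53 ∤ 373, so 53 is unramified.
Euler's criterion: 373^26 mod 53 = 52. Thus (373|53) = -1.
Legendre symbol -1 ⇒ 53 is inert.

inert — (53) stays prime in O_K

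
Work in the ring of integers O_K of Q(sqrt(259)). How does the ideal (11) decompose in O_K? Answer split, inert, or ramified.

d = 259 ≡ 3 (mod 4), so O_K = ℤ[√259] and disc(K) = 4d = 1036.
Since gcd(11, 1036) = 1 the prime 11 does not ramify.
Legendre symbol by Euler's criterion: (259/11) ≡ 259^5 ≡ 10 (mod 11), i.e. (259/11) = -1.
Legendre symbol -1 ⇒ 11 is inert.

inert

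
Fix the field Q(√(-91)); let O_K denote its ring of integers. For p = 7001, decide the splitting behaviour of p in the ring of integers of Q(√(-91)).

p is inert

d = -91 ≡ 1 (mod 4), so O_K = ℤ[(1+√-91)/2] and disc(K) = d = -91.
Since gcd(7001, -91) = 1 the prime 7001 does not ramify.
Euler's criterion: (-91)^3500 mod 7001 = 7000. Thus (-91|7001) = -1.
(-91/7001) = -1, so 7001 is inert.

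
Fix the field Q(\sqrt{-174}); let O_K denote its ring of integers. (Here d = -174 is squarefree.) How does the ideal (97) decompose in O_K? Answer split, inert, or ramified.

remains prime (inert)

d = -174 ≡ 2 (mod 4), so O_K = ℤ[√-174] and disc(K) = 4d = -696.
Since gcd(97, -696) = 1 the prime 97 does not ramify.
Legendre symbol by Euler's criterion: (-174/97) ≡ (-174)^48 ≡ 96 (mod 97), i.e. (-174/97) = -1.
d is a non-residue mod p, hence 97 remains inert in O_K.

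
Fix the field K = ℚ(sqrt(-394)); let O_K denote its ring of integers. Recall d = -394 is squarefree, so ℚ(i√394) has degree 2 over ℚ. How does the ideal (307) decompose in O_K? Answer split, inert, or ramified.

remains prime (inert)

Since -394 ≢ 1 mod 4, the ring of integers is ℤ[√-394] with discriminant 4·(-394) = -1576.
disc(K) = -1576 is not divisible by 307; 307 is unramified.
Euler's criterion: (-394)^153 mod 307 = 306. Thus (-394|307) = -1.
(-394/307) = -1, so 307 is inert.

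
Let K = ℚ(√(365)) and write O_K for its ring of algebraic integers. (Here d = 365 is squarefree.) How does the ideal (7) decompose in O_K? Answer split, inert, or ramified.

split

d = 365 ≡ 1 (mod 4), so O_K = ℤ[(1+√365)/2] and disc(K) = d = 365.
disc(K) = 365 is not divisible by 7; 7 is unramified.
Legendre symbol by Euler's criterion: (365/7) ≡ 365^3 ≡ 1 (mod 7), i.e. (365/7) = 1.
d is a quadratic residue mod p, hence 7 splits in O_K.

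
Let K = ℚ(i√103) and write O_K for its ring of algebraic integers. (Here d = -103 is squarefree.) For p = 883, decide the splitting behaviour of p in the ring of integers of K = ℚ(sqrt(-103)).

d = -103 ≡ 1 (mod 4), so O_K = ℤ[(1+√-103)/2] and disc(K) = d = -103.
883 ∤ -103, so 883 is unramified.
Legendre symbol by Euler's criterion: (-103/883) ≡ (-103)^441 ≡ 1 (mod 883), i.e. (-103/883) = 1.
(-103/883) = 1, so 883 splits.

split — (883) = 𝔭₁𝔭₂ with 𝔭₁ ≠ 𝔭₂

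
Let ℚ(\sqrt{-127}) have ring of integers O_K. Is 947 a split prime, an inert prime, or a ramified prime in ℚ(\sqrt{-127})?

Since -127 ≡ 1 mod 4, the ring of integers is ℤ[(1+√-127)/2] with discriminant -127.
Since gcd(947, -127) = 1 the prime 947 does not ramify.
Euler's criterion: (-127)^473 mod 947 = 946. Thus (-127|947) = -1.
(-127/947) = -1, so 947 is inert.

inert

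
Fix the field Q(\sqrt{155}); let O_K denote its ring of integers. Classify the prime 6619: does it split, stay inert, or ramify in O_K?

inert

155 mod 4 = 3, hence disc K = 4·155 = 620 and O_K = ℤ[√155].
disc(K) = 620 is not divisible by 6619; 6619 is unramified.
Legendre symbol by Euler's criterion: (155/6619) ≡ 155^3309 ≡ 6618 (mod 6619), i.e. (155/6619) = -1.
(155/6619) = -1, so 6619 is inert.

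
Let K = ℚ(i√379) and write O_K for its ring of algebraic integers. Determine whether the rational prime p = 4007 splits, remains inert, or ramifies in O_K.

d = -379 ≡ 1 (mod 4), so O_K = ℤ[(1+√-379)/2] and disc(K) = d = -379.
Since gcd(4007, -379) = 1 the prime 4007 does not ramify.
Compute (-379/4007) via Euler: 3628^((4007-1)/2) mod 4007 = 1, so (-379/4007) = 1.
(-379/4007) = 1, so 4007 splits.

split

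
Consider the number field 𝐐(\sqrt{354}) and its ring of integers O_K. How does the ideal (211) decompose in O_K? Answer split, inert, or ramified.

Since 354 ≢ 1 mod 4, the ring of integers is ℤ[√354] with discriminant 4·354 = 1416.
disc(K) = 1416 is not divisible by 211; 211 is unramified.
Compute (354/211) via Euler: 143^((211-1)/2) mod 211 = 1, so (354/211) = 1.
Legendre symbol 1 ⇒ 211 is split.

splits completely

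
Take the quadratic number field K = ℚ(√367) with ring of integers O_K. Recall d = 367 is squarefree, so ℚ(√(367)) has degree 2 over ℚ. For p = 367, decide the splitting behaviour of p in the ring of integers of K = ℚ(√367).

Since 367 ≢ 1 mod 4, the ring of integers is ℤ[√367] with discriminant 4·367 = 1468.
Ramification test: 367 | 1468. The prime 367 ramifies in K.

ramified — (367) = 𝔭²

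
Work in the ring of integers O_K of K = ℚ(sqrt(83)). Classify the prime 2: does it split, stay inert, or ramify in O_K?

Since 83 ≢ 1 mod 4, the ring of integers is ℤ[√83] with discriminant 4·83 = 332.
Ramification test: 2 | 332. The prime 2 ramifies in K.

ramified — (2) = 𝔭²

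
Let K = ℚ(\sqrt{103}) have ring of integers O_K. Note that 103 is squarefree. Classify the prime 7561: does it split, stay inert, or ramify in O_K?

d = 103 ≡ 3 (mod 4), so O_K = ℤ[√103] and disc(K) = 4d = 412.
7561 ∤ 412, so 7561 is unramified.
Compute (103/7561) via Euler: 103^((7561-1)/2) mod 7561 = 7560, so (103/7561) = -1.
Legendre symbol -1 ⇒ 7561 is inert.

p is inert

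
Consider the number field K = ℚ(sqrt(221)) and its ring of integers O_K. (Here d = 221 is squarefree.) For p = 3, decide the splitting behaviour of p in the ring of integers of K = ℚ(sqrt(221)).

inert — (3) stays prime in O_K

d = 221 ≡ 1 (mod 4), so O_K = ℤ[(1+√221)/2] and disc(K) = d = 221.
3 ∤ 221, so 3 is unramified.
(221/3) = 2^1 mod 3 = 2, giving Legendre symbol -1.
d is a non-residue mod p, hence 3 remains inert in O_K.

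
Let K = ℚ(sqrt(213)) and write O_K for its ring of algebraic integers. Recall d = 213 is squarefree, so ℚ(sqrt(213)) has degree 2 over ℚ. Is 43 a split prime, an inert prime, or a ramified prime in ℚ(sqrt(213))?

split

213 mod 4 = 1, hence disc K = 213 and O_K = ℤ[(1+√213)/2].
43 ∤ 213, so 43 is unramified.
Euler's criterion: 213^21 mod 43 = 1. Thus (213|43) = 1.
d is a quadratic residue mod p, hence 43 splits in O_K.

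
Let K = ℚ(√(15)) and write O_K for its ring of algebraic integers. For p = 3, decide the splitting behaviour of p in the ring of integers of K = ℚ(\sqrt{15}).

Since 15 ≢ 1 mod 4, the ring of integers is ℤ[√15] with discriminant 4·15 = 60.
Ramification test: 3 | 60. The prime 3 ramifies in K.

p ramifies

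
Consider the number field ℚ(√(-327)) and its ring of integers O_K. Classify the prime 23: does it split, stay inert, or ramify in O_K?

splits completely

-327 mod 4 = 1, hence disc K = -327 and O_K = ℤ[(1+√-327)/2].
disc(K) = -327 is not divisible by 23; 23 is unramified.
(-327/23) = 18^11 mod 23 = 1, giving Legendre symbol 1.
(-327/23) = 1, so 23 splits.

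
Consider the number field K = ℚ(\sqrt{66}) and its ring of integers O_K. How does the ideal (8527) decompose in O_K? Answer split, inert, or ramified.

66 mod 4 = 2, hence disc K = 4·66 = 264 and O_K = ℤ[√66].
8527 ∤ 264, so 8527 is unramified.
Euler's criterion: 66^4263 mod 8527 = 8526. Thus (66|8527) = -1.
d is a non-residue mod p, hence 8527 remains inert in O_K.

remains prime (inert)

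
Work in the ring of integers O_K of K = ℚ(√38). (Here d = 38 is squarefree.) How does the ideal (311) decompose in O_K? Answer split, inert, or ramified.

38 mod 4 = 2, hence disc K = 4·38 = 152 and O_K = ℤ[√38].
311 ∤ 152, so 311 is unramified.
(38/311) = 38^155 mod 311 = 310, giving Legendre symbol -1.
(38/311) = -1, so 311 is inert.

inert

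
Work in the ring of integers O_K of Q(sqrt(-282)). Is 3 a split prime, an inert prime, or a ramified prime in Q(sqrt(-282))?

d = -282 ≡ 2 (mod 4), so O_K = ℤ[√-282] and disc(K) = 4d = -1128.
3 divides disc(K) = -1128, so 3 ramifies.

ramified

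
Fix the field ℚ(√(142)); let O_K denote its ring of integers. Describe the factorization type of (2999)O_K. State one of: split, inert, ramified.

142 mod 4 = 2, hence disc K = 4·142 = 568 and O_K = ℤ[√142].
disc(K) = 568 is not divisible by 2999; 2999 is unramified.
Compute (142/2999) via Euler: 142^((2999-1)/2) mod 2999 = 1, so (142/2999) = 1.
d is a quadratic residue mod p, hence 2999 splits in O_K.

split — (2999) = 𝔭₁𝔭₂ with 𝔭₁ ≠ 𝔭₂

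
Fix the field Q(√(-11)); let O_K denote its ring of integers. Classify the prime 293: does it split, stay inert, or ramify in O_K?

293 remains inert

Since -11 ≡ 1 mod 4, the ring of integers is ℤ[(1+√-11)/2] with discriminant -11.
293 ∤ -11, so 293 is unramified.
Euler's criterion: (-11)^146 mod 293 = 292. Thus (-11|293) = -1.
d is a non-residue mod p, hence 293 remains inert in O_K.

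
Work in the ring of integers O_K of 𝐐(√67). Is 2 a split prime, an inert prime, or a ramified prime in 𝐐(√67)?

d = 67 ≡ 3 (mod 4), so O_K = ℤ[√67] and disc(K) = 4d = 268.
2 divides disc(K) = 268, so 2 ramifies.

2 is ramified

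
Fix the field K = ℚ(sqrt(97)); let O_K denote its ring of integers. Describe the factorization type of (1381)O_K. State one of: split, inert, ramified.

inert — (1381) stays prime in O_K

Since 97 ≡ 1 mod 4, the ring of integers is ℤ[(1+√97)/2] with discriminant 97.
Since gcd(1381, 97) = 1 the prime 1381 does not ramify.
Legendre symbol by Euler's criterion: (97/1381) ≡ 97^690 ≡ 1380 (mod 1381), i.e. (97/1381) = -1.
Legendre symbol -1 ⇒ 1381 is inert.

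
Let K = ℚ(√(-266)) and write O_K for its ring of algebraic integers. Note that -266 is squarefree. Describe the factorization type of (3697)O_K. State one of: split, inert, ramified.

d = -266 ≡ 2 (mod 4), so O_K = ℤ[√-266] and disc(K) = 4d = -1064.
3697 ∤ -1064, so 3697 is unramified.
Euler's criterion: (-266)^1848 mod 3697 = 1. Thus (-266|3697) = 1.
d is a quadratic residue mod p, hence 3697 splits in O_K.

split — (3697) = 𝔭₁𝔭₂ with 𝔭₁ ≠ 𝔭₂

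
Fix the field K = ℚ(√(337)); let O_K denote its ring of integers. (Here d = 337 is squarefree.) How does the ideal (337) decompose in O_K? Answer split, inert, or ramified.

337 is ramified

d = 337 ≡ 1 (mod 4), so O_K = ℤ[(1+√337)/2] and disc(K) = d = 337.
Ramification test: 337 | 337. The prime 337 ramifies in K.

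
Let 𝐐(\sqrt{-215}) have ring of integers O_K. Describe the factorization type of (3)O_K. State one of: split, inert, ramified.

split — (3) = 𝔭₁𝔭₂ with 𝔭₁ ≠ 𝔭₂

Since -215 ≡ 1 mod 4, the ring of integers is ℤ[(1+√-215)/2] with discriminant -215.
disc(K) = -215 is not divisible by 3; 3 is unramified.
Compute (-215/3) via Euler: 1^((3-1)/2) mod 3 = 1, so (-215/3) = 1.
d is a quadratic residue mod p, hence 3 splits in O_K.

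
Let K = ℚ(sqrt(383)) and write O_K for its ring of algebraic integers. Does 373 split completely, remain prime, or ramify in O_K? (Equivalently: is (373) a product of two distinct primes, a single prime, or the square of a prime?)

383 mod 4 = 3, hence disc K = 4·383 = 1532 and O_K = ℤ[√383].
Since gcd(373, 1532) = 1 the prime 373 does not ramify.
Legendre symbol by Euler's criterion: (383/373) ≡ 383^186 ≡ 1 (mod 373), i.e. (383/373) = 1.
Legendre symbol 1 ⇒ 373 is split.

split — (373) = 𝔭₁𝔭₂ with 𝔭₁ ≠ 𝔭₂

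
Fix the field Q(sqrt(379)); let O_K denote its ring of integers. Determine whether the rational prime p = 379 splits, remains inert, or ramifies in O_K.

379 mod 4 = 3, hence disc K = 4·379 = 1516 and O_K = ℤ[√379].
379 divides disc(K) = 1516, so 379 ramifies.

ramified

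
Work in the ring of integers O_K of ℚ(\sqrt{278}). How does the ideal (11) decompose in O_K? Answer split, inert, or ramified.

278 mod 4 = 2, hence disc K = 4·278 = 1112 and O_K = ℤ[√278].
Since gcd(11, 1112) = 1 the prime 11 does not ramify.
Compute (278/11) via Euler: 3^((11-1)/2) mod 11 = 1, so (278/11) = 1.
Legendre symbol 1 ⇒ 11 is split.

11 splits in O_K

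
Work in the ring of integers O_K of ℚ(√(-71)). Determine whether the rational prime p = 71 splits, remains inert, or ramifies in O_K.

-71 mod 4 = 1, hence disc K = -71 and O_K = ℤ[(1+√-71)/2].
71 divides disc(K) = -71, so 71 ramifies.

ramified — (71) = 𝔭²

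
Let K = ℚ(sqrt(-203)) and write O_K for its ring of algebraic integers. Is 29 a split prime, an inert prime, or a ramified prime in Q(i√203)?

Since -203 ≡ 1 mod 4, the ring of integers is ℤ[(1+√-203)/2] with discriminant -203.
Ramification test: 29 | -203. The prime 29 ramifies in K.

ramifies in O_K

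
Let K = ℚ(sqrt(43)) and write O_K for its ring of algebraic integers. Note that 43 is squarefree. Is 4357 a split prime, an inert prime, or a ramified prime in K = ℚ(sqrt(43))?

split

d = 43 ≡ 3 (mod 4), so O_K = ℤ[√43] and disc(K) = 4d = 172.
4357 ∤ 172, so 4357 is unramified.
Legendre symbol by Euler's criterion: (43/4357) ≡ 43^2178 ≡ 1 (mod 4357), i.e. (43/4357) = 1.
(43/4357) = 1, so 4357 splits.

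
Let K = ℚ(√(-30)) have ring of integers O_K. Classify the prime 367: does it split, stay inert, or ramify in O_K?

remains prime (inert)

Since -30 ≢ 1 mod 4, the ring of integers is ℤ[√-30] with discriminant 4·(-30) = -120.
Since gcd(367, -120) = 1 the prime 367 does not ramify.
(-30/367) = 337^183 mod 367 = 366, giving Legendre symbol -1.
Legendre symbol -1 ⇒ 367 is inert.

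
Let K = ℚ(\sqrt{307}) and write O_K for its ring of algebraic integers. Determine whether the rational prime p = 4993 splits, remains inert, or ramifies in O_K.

p splits

307 mod 4 = 3, hence disc K = 4·307 = 1228 and O_K = ℤ[√307].
Since gcd(4993, 1228) = 1 the prime 4993 does not ramify.
Legendre symbol by Euler's criterion: (307/4993) ≡ 307^2496 ≡ 1 (mod 4993), i.e. (307/4993) = 1.
d is a quadratic residue mod p, hence 4993 splits in O_K.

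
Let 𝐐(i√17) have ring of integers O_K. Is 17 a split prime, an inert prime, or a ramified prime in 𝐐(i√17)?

ramified — (17) = 𝔭²

Since -17 ≢ 1 mod 4, the ring of integers is ℤ[√-17] with discriminant 4·(-17) = -68.
disc(K) = -68 = 17·(-4), so p = 17 is ramified.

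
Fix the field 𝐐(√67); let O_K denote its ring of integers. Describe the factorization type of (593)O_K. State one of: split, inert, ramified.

67 mod 4 = 3, hence disc K = 4·67 = 268 and O_K = ℤ[√67].
disc(K) = 268 is not divisible by 593; 593 is unramified.
Euler's criterion: 67^296 mod 593 = 592. Thus (67|593) = -1.
(67/593) = -1, so 593 is inert.

inert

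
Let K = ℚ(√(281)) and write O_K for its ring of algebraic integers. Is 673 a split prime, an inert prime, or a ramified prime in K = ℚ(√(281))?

split — (673) = 𝔭₁𝔭₂ with 𝔭₁ ≠ 𝔭₂

Since 281 ≡ 1 mod 4, the ring of integers is ℤ[(1+√281)/2] with discriminant 281.
673 ∤ 281, so 673 is unramified.
Compute (281/673) via Euler: 281^((673-1)/2) mod 673 = 1, so (281/673) = 1.
(281/673) = 1, so 673 splits.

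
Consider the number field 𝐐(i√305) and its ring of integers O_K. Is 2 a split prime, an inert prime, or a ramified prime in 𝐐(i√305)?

ramified

Since -305 ≢ 1 mod 4, the ring of integers is ℤ[√-305] with discriminant 4·(-305) = -1220.
2 divides disc(K) = -1220, so 2 ramifies.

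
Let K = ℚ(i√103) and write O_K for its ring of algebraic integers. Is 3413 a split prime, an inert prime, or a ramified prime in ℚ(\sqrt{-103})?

split

-103 mod 4 = 1, hence disc K = -103 and O_K = ℤ[(1+√-103)/2].
Since gcd(3413, -103) = 1 the prime 3413 does not ramify.
Legendre symbol by Euler's criterion: (-103/3413) ≡ (-103)^1706 ≡ 1 (mod 3413), i.e. (-103/3413) = 1.
d is a quadratic residue mod p, hence 3413 splits in O_K.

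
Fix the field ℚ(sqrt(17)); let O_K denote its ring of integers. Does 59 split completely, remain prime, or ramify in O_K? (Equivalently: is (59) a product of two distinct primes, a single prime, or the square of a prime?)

split

d = 17 ≡ 1 (mod 4), so O_K = ℤ[(1+√17)/2] and disc(K) = d = 17.
disc(K) = 17 is not divisible by 59; 59 is unramified.
Euler's criterion: 17^29 mod 59 = 1. Thus (17|59) = 1.
(17/59) = 1, so 59 splits.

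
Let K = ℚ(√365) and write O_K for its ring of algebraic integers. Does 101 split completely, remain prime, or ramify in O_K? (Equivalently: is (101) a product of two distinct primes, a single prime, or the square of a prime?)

101 remains inert

Since 365 ≡ 1 mod 4, the ring of integers is ℤ[(1+√365)/2] with discriminant 365.
disc(K) = 365 is not divisible by 101; 101 is unramified.
Euler's criterion: 365^50 mod 101 = 100. Thus (365|101) = -1.
(365/101) = -1, so 101 is inert.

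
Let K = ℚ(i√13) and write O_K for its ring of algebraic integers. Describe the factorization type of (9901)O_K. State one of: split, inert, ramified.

inert

-13 mod 4 = 3, hence disc K = 4·(-13) = -52 and O_K = ℤ[√-13].
Since gcd(9901, -52) = 1 the prime 9901 does not ramify.
Legendre symbol by Euler's criterion: (-13/9901) ≡ (-13)^4950 ≡ 9900 (mod 9901), i.e. (-13/9901) = -1.
d is a non-residue mod p, hence 9901 remains inert in O_K.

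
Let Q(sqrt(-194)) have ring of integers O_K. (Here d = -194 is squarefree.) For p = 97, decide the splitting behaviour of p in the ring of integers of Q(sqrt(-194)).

ramified

-194 mod 4 = 2, hence disc K = 4·(-194) = -776 and O_K = ℤ[√-194].
97 divides disc(K) = -776, so 97 ramifies.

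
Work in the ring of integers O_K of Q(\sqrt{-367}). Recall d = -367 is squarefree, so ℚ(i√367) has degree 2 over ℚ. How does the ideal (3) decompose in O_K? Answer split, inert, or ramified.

inert

Since -367 ≡ 1 mod 4, the ring of integers is ℤ[(1+√-367)/2] with discriminant -367.
Since gcd(3, -367) = 1 the prime 3 does not ramify.
Legendre symbol by Euler's criterion: (-367/3) ≡ (-367)^1 ≡ 2 (mod 3), i.e. (-367/3) = -1.
(-367/3) = -1, so 3 is inert.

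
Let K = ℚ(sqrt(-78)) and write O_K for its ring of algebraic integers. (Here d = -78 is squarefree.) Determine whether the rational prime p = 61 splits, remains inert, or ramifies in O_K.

d = -78 ≡ 2 (mod 4), so O_K = ℤ[√-78] and disc(K) = 4d = -312.
Since gcd(61, -312) = 1 the prime 61 does not ramify.
Legendre symbol by Euler's criterion: (-78/61) ≡ (-78)^30 ≡ 60 (mod 61), i.e. (-78/61) = -1.
(-78/61) = -1, so 61 is inert.

inert — (61) stays prime in O_K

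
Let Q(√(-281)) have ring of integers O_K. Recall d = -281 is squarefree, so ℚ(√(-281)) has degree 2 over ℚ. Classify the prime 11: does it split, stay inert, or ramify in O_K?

split

-281 mod 4 = 3, hence disc K = 4·(-281) = -1124 and O_K = ℤ[√-281].
Since gcd(11, -1124) = 1 the prime 11 does not ramify.
Compute (-281/11) via Euler: 5^((11-1)/2) mod 11 = 1, so (-281/11) = 1.
d is a quadratic residue mod p, hence 11 splits in O_K.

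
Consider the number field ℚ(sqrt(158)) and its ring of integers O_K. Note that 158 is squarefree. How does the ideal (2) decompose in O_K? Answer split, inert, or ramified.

d = 158 ≡ 2 (mod 4), so O_K = ℤ[√158] and disc(K) = 4d = 632.
Ramification test: 2 | 632. The prime 2 ramifies in K.

ramifies in O_K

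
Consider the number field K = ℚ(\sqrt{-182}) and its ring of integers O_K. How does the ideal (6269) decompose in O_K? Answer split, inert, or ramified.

d = -182 ≡ 2 (mod 4), so O_K = ℤ[√-182] and disc(K) = 4d = -728.
disc(K) = -728 is not divisible by 6269; 6269 is unramified.
Compute (-182/6269) via Euler: 6087^((6269-1)/2) mod 6269 = 6268, so (-182/6269) = -1.
d is a non-residue mod p, hence 6269 remains inert in O_K.

6269 remains inert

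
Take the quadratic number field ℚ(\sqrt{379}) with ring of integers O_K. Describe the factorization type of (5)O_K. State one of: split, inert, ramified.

379 mod 4 = 3, hence disc K = 4·379 = 1516 and O_K = ℤ[√379].
Since gcd(5, 1516) = 1 the prime 5 does not ramify.
Compute (379/5) via Euler: 4^((5-1)/2) mod 5 = 1, so (379/5) = 1.
Legendre symbol 1 ⇒ 5 is split.

split — (5) = 𝔭₁𝔭₂ with 𝔭₁ ≠ 𝔭₂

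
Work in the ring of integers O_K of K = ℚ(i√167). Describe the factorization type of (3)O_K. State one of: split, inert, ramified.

-167 mod 4 = 1, hence disc K = -167 and O_K = ℤ[(1+√-167)/2].
3 ∤ -167, so 3 is unramified.
Euler's criterion: (-167)^1 mod 3 = 1. Thus (-167|3) = 1.
Legendre symbol 1 ⇒ 3 is split.

p splits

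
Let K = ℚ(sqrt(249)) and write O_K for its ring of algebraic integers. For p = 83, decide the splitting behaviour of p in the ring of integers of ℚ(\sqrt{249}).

p ramifies

d = 249 ≡ 1 (mod 4), so O_K = ℤ[(1+√249)/2] and disc(K) = d = 249.
83 divides disc(K) = 249, so 83 ramifies.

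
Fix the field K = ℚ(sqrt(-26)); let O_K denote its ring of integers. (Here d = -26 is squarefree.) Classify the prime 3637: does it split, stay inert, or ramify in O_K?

-26 mod 4 = 2, hence disc K = 4·(-26) = -104 and O_K = ℤ[√-26].
disc(K) = -104 is not divisible by 3637; 3637 is unramified.
Euler's criterion: (-26)^1818 mod 3637 = 3636. Thus (-26|3637) = -1.
(-26/3637) = -1, so 3637 is inert.

inert — (3637) stays prime in O_K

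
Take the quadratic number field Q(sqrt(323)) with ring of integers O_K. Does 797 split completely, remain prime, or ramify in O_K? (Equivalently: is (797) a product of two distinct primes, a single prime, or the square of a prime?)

d = 323 ≡ 3 (mod 4), so O_K = ℤ[√323] and disc(K) = 4d = 1292.
797 ∤ 1292, so 797 is unramified.
(323/797) = 323^398 mod 797 = 796, giving Legendre symbol -1.
(323/797) = -1, so 797 is inert.

inert — (797) stays prime in O_K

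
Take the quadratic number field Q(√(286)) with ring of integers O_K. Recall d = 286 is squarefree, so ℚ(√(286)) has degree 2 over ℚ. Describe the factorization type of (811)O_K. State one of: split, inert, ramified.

split — (811) = 𝔭₁𝔭₂ with 𝔭₁ ≠ 𝔭₂

d = 286 ≡ 2 (mod 4), so O_K = ℤ[√286] and disc(K) = 4d = 1144.
811 ∤ 1144, so 811 is unramified.
Legendre symbol by Euler's criterion: (286/811) ≡ 286^405 ≡ 1 (mod 811), i.e. (286/811) = 1.
d is a quadratic residue mod p, hence 811 splits in O_K.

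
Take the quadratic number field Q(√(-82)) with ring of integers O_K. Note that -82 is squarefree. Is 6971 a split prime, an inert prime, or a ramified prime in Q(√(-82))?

6971 splits in O_K

-82 mod 4 = 2, hence disc K = 4·(-82) = -328 and O_K = ℤ[√-82].
Since gcd(6971, -328) = 1 the prime 6971 does not ramify.
Euler's criterion: (-82)^3485 mod 6971 = 1. Thus (-82|6971) = 1.
(-82/6971) = 1, so 6971 splits.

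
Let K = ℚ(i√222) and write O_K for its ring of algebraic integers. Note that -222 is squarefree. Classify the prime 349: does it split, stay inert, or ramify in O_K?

Since -222 ≢ 1 mod 4, the ring of integers is ℤ[√-222] with discriminant 4·(-222) = -888.
349 ∤ -888, so 349 is unramified.
Legendre symbol by Euler's criterion: (-222/349) ≡ (-222)^174 ≡ 348 (mod 349), i.e. (-222/349) = -1.
d is a non-residue mod p, hence 349 remains inert in O_K.

inert — (349) stays prime in O_K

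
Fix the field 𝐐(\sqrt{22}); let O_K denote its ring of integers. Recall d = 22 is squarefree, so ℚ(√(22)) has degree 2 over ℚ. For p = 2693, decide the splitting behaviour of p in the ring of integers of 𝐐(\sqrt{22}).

2693 remains inert

22 mod 4 = 2, hence disc K = 4·22 = 88 and O_K = ℤ[√22].
2693 ∤ 88, so 2693 is unramified.
Euler's criterion: 22^1346 mod 2693 = 2692. Thus (22|2693) = -1.
(22/2693) = -1, so 2693 is inert.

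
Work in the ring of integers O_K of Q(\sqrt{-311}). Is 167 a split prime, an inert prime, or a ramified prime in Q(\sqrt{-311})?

p is inert

-311 mod 4 = 1, hence disc K = -311 and O_K = ℤ[(1+√-311)/2].
disc(K) = -311 is not divisible by 167; 167 is unramified.
Compute (-311/167) via Euler: 23^((167-1)/2) mod 167 = 166, so (-311/167) = -1.
Legendre symbol -1 ⇒ 167 is inert.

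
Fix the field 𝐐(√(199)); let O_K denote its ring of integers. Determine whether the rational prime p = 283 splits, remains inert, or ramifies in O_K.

199 mod 4 = 3, hence disc K = 4·199 = 796 and O_K = ℤ[√199].
disc(K) = 796 is not divisible by 283; 283 is unramified.
(199/283) = 199^141 mod 283 = 1, giving Legendre symbol 1.
Legendre symbol 1 ⇒ 283 is split.

split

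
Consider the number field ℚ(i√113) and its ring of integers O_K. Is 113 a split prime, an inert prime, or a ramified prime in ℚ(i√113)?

d = -113 ≡ 3 (mod 4), so O_K = ℤ[√-113] and disc(K) = 4d = -452.
disc(K) = -452 = 113·(-4), so p = 113 is ramified.

ramified — (113) = 𝔭²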